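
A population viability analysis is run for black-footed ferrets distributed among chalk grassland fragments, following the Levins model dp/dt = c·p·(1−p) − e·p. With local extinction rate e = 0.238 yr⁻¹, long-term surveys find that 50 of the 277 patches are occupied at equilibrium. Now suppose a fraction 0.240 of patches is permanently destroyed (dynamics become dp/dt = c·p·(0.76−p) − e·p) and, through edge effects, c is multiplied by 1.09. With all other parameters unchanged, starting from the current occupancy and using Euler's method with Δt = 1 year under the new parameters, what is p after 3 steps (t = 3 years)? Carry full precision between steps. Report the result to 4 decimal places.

0.1540

Observed p* = 50/277 = 0.18051.
Balance c(1−p*) = e gives c = e/(1 − 0.18051) = 0.238/0.81949 = 0.29042.
Starting from p₀ = 0.18051; update p ← p + (dp/dt)·Δt with the new parameters.
p: 0.18051 → 0.17066  (Δp = -0.00985)
p: 0.17066 → 0.16188  (Δp = -0.00878)
p: 0.16188 → 0.15400  (Δp = -0.00788)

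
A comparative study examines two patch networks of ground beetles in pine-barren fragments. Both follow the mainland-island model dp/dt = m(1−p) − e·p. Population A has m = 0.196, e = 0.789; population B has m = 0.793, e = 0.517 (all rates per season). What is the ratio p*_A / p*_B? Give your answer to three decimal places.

A: p*_A = m/(m+e) = 0.196/0.9850 = 0.1990.
B: p*_B = 0.793/1.3100 = 0.6053.
p*_A / p*_B = 0.1990/0.6053 = 0.3287.

0.329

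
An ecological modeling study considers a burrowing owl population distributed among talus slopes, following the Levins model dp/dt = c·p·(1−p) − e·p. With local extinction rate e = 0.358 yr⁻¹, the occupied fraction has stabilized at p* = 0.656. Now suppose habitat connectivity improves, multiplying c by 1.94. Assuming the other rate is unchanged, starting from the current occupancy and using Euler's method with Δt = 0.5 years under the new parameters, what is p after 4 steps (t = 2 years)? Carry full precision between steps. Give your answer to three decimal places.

Balance c(1−p*) = e gives c = e/(1 − 0.65600) = 0.358/0.34400 = 1.04070.
Starting from p₀ = 0.65600; update p ← p + (dp/dt)·Δt with the new parameters.
p: 0.65600 → 0.76638  (Δp = +0.11038)
p: 0.76638 → 0.80994  (Δp = +0.04356)
p: 0.80994 → 0.82036  (Δp = +0.01042)
p: 0.82036 → 0.82228  (Δp = +0.00192)

0.822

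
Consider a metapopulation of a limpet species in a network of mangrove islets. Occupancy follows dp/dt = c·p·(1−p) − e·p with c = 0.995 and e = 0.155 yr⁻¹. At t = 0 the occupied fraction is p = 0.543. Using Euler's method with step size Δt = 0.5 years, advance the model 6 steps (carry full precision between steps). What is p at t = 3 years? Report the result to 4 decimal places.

0.8213

Update rule: p ← p + [c·p·(1−p) − e·p]·Δt with Δt = 0.5.
  1  |  dp/dt·Δt = +0.081373  |  p_1 = 0.624373
  2  |  dp/dt·Δt = +0.068291  |  p_2 = 0.692663
  3  |  dp/dt·Δt = +0.052227  |  p_3 = 0.744890
  4  |  dp/dt·Δt = +0.036810  |  p_4 = 0.781700
  5  |  dp/dt·Δt = +0.024314  |  p_5 = 0.806014
  6  |  dp/dt·Δt = +0.015321  |  p_6 = 0.821335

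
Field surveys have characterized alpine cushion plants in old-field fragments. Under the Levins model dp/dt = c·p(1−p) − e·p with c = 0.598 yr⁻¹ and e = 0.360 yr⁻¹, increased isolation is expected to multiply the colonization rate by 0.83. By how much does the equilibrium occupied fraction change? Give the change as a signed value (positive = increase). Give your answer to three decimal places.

Before: p* = 1 − 0.360/0.598 = 0.3980.
After the change, c = 0.49634, e = 0.36, so p* = 1 − 0.36/0.49634 = 0.2747.
Δp* = 0.2747 − 0.3980 = -0.1233.

-0.123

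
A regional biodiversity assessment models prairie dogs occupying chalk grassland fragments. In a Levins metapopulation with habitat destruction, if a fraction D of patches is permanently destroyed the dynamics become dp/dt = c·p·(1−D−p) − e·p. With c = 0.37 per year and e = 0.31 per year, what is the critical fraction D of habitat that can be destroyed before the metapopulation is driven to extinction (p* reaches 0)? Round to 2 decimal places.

0.16

The nontrivial equilibrium is p* = (1−D) − e/c; extinction occurs when this hits zero.
So D_crit = 1 − e/c = 1 − 0.31/0.37 = 1 − 0.8378 = 0.1622.
This equals the undisturbed p*, a classic result of Lande's extension.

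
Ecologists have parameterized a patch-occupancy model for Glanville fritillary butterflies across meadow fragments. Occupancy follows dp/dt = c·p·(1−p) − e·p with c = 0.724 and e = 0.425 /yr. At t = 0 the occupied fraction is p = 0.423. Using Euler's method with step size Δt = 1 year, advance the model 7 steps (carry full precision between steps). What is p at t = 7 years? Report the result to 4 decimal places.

0.4138

Update rule: p ← p + [c·p·(1−p) − e·p]·Δt with Δt = 1.
t = 1: p = 0.42300 + (-0.00307) = 0.41993
t = 2: p = 0.41993 + (-0.00211) = 0.41782
t = 3: p = 0.41782 + (-0.00146) = 0.41636
t = 4: p = 0.41636 + (-0.00102) = 0.41534
t = 5: p = 0.41534 + (-0.00071) = 0.41463
t = 6: p = 0.41463 + (-0.00049) = 0.41414
t = 7: p = 0.41414 + (-0.00035) = 0.41379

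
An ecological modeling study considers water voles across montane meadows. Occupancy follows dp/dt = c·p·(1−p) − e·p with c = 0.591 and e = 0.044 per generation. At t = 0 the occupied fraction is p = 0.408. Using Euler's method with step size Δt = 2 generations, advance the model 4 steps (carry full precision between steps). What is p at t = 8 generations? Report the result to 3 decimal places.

0.925

Update rule: p ← p + [c·p·(1−p) − e·p]·Δt with Δt = 2.
p: 0.40800 → 0.65759  (Δp = +0.24959)
p: 0.65759 → 0.86587  (Δp = +0.20828)
p: 0.86587 → 0.92695  (Δp = +0.06108)
p: 0.92695 → 0.92542  (Δp = -0.00153)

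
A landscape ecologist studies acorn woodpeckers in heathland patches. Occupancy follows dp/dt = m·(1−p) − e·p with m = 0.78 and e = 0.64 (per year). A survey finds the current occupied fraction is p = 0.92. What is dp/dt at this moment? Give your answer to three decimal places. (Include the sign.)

-0.526

Colonization term: m·(1−p) = 0.78×0.0800 = 0.06240.
Extinction term: e·p = 0.58880.
dp/dt = 0.06240 − 0.58880 = -0.52640.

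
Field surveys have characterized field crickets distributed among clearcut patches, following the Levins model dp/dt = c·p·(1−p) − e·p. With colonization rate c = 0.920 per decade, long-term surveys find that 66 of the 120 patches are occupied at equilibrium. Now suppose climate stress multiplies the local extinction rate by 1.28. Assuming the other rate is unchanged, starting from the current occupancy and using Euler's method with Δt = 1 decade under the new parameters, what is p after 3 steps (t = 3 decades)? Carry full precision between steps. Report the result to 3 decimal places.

0.444

Observed p* = 66/120 = 0.55000.
Balance c(1−p*) = e gives e = 0.920×(1 − 0.55000) = 0.41400.
Starting from p₀ = 0.55000; update p ← p + (dp/dt)·Δt with the new parameters.
  1  |  dp/dt·Δt = -0.063756  |  p_1 = 0.486244
  2  |  dp/dt·Δt = -0.027845  |  p_2 = 0.458399
  3  |  dp/dt·Δt = -0.014507  |  p_3 = 0.443892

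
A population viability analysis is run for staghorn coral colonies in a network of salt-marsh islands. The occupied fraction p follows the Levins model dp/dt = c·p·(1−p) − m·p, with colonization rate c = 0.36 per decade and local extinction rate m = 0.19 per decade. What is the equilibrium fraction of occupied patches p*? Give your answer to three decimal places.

0.472

At equilibrium, colonization balances extinction: c·p*·(1−p*) = m·p*.
So p* = 1 − m/c = 1 − 0.19/0.36 = 1 − 0.5278 = 0.4722.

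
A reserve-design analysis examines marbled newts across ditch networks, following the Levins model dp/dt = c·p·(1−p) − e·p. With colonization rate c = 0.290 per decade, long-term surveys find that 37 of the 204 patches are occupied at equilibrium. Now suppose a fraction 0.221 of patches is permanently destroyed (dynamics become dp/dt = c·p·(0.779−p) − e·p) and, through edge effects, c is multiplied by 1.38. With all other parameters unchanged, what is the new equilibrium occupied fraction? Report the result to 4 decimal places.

0.1858

Observed p* = 37/204 = 0.18137.
Balance c(1−p*) = e gives e = 0.290×(1 − 0.18137) = 0.23740.
New p* = 0.779 − e/c = 0.779 − 0.23740/0.40020 = 0.18580.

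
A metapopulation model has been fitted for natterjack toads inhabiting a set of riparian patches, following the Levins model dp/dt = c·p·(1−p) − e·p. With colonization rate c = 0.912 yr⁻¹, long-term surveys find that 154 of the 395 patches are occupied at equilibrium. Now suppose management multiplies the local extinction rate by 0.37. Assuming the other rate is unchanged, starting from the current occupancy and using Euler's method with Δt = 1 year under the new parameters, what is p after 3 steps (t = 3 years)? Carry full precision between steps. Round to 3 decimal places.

0.721

Observed p* = 154/395 = 0.38987.
Balance c(1−p*) = e gives e = 0.912×(1 − 0.38987) = 0.55644.
Starting from p₀ = 0.38987; update p ← p + (dp/dt)·Δt with the new parameters.
  1  |  dp/dt·Δt = +0.136672  |  p_1 = 0.526545
  2  |  dp/dt·Δt = +0.118952  |  p_2 = 0.645497
  3  |  dp/dt·Δt = +0.075798  |  p_3 = 0.721295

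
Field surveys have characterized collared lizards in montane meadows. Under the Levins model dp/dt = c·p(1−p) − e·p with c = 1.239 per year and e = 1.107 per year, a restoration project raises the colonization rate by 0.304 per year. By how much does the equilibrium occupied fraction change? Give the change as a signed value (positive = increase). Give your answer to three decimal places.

Before: p* = 1 − 1.107/1.239 = 0.1065.
After the change, c = 1.543, e = 1.107, so p* = 1 − 1.107/1.543 = 0.2826.
Δp* = 0.2826 − 0.1065 = +0.1760.

0.176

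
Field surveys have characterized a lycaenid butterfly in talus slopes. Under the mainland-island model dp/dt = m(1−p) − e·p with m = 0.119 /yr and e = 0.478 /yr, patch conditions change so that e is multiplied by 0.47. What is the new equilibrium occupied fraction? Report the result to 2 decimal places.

0.35

Before: p* = 0.119/(0.119+0.478) = 0.1993.
After: m = 0.119, e = 0.22466; p* = 0.119/0.3437 = 0.3463.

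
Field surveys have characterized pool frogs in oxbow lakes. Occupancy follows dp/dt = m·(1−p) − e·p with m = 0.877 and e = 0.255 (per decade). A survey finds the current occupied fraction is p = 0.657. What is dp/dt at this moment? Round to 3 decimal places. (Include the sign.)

0.133

Colonization term: m·(1−p) = 0.877×0.3430 = 0.30081.
Extinction term: e·p = 0.16754.
dp/dt = 0.30081 − 0.16754 = 0.13328.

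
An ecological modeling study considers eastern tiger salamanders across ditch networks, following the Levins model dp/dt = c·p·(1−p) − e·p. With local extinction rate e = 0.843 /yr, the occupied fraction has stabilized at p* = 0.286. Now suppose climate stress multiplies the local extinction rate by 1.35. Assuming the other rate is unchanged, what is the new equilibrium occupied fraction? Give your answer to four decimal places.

Balance c(1−p*) = e gives c = e/(1 − 0.28600) = 0.843/0.71400 = 1.18067.
New p* = 1 − e/c = 1 − 1.13805/1.18067 = 0.03610.

0.0361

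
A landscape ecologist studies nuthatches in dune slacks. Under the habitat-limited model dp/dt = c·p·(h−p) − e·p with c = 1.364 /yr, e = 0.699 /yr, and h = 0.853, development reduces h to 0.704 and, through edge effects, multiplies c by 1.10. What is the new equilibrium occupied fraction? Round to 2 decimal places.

0.24

Before: p* = h − e/c = 0.853 − 0.699/1.364 = 0.853 − 0.5125 = 0.3405.
After: c = 1.5004, e = 0.699, h = 0.704; p* = 0.704 − 0.699/1.5004 = 0.2381.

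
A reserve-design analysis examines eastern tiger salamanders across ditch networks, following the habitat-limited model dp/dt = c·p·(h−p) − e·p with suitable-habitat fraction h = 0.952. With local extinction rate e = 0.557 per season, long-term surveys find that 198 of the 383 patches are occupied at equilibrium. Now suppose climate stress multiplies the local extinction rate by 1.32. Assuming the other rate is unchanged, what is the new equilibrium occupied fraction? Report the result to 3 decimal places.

Observed p* = 198/383 = 0.51697.
Balance c(h−p*) = e gives c = e/(0.952 − 0.51697) = 0.557/0.43503 = 1.28037.
New p* = 0.952 − e/c = 0.952 − 0.73524/1.28037 = 0.37776.

0.378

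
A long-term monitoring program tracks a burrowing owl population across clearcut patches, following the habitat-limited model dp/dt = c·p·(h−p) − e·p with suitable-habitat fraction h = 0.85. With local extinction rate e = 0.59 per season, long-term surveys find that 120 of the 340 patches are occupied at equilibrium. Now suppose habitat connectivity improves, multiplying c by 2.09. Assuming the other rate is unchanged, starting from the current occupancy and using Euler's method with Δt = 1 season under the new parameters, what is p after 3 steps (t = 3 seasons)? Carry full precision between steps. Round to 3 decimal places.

0.604

Observed p* = 120/340 = 0.35294.
Balance c(h−p*) = e gives c = e/(0.85 − 0.35294) = 0.59/0.49706 = 1.18698.
Starting from p₀ = 0.35294; update p ← p + (dp/dt)·Δt with the new parameters.
  1  |  dp/dt·Δt = +0.226976  |  p_1 = 0.579918
  2  |  dp/dt·Δt = +0.046404  |  p_2 = 0.626322
  3  |  dp/dt·Δt = -0.021984  |  p_3 = 0.604338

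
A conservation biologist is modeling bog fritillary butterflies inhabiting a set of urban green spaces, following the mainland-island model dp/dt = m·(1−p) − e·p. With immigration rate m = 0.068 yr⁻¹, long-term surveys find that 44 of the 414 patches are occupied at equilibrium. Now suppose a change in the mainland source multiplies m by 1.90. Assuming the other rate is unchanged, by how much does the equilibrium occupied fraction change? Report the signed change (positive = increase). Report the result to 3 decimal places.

Observed p* = 44/414 = 0.10628.
Balance m(1−p*) = e·p* gives e = m(1−p*)/p* = 0.068×0.89372/0.10628 = 0.57182.
New p* = m/(m+e) = 0.12920/(0.12920+0.57182) = 0.18430.
Δp* = 0.18430 − 0.10628 = +0.07802.

0.078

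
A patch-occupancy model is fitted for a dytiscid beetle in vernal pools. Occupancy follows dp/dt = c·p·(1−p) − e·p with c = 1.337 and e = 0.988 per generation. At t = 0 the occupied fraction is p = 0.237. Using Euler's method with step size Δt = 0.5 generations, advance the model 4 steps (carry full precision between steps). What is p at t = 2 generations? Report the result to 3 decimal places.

0.249

Update rule: p ← p + [c·p·(1−p) − e·p]·Δt with Δt = 0.5.
p: 0.23700 → 0.24081  (Δp = +0.00381)
p: 0.24081 → 0.24406  (Δp = +0.00326)
p: 0.24406 → 0.24683  (Δp = +0.00277)
p: 0.24683 → 0.24918  (Δp = +0.00234)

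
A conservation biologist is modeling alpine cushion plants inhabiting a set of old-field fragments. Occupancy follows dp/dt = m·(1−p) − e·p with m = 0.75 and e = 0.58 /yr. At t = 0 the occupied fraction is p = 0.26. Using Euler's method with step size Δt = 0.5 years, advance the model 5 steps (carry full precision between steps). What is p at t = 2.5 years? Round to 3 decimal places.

0.563

Update rule: p ← p + [m·(1−p) − e·p]·Δt with Δt = 0.5.
p: 0.26000 → 0.46210  (Δp = +0.20210)
p: 0.46210 → 0.52980  (Δp = +0.06770)
p: 0.52980 → 0.55248  (Δp = +0.02268)
p: 0.55248 → 0.56008  (Δp = +0.00760)
p: 0.56008 → 0.56263  (Δp = +0.00255)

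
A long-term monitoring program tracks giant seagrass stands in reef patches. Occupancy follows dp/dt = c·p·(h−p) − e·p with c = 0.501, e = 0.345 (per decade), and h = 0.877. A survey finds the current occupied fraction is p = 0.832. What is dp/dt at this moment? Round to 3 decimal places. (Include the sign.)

Colonization term: c·p·(h−p) = 0.501×0.832×0.0450 = 0.01876.
Extinction term: e·p = 0.28704.
dp/dt = 0.01876 − 0.28704 = -0.26828.

-0.268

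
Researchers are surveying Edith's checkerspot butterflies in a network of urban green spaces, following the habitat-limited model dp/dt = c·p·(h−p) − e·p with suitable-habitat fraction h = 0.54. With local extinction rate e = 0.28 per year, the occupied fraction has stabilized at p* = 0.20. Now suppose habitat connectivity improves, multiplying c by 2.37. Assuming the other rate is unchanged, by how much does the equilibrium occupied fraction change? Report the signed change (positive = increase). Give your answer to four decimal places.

Balance c(h−p*) = e gives c = e/(0.54 − 0.20000) = 0.28/0.34000 = 0.82353.
New p* = 0.54 − e/c = 0.54 − 0.28000/1.95177 = 0.39654.
Δp* = 0.39654 − 0.20000 = +0.19654.

0.1965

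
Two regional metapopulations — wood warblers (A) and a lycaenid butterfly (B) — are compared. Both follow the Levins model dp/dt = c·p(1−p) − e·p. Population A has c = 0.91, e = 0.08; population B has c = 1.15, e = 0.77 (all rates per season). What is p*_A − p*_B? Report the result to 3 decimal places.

A: p*_A = 1 − 0.08/0.91 = 0.9121.
B: p*_B = 1 − 0.77/1.15 = 0.3304.
p*_A − p*_B = 0.9121 − 0.3304 = 0.5817.

0.582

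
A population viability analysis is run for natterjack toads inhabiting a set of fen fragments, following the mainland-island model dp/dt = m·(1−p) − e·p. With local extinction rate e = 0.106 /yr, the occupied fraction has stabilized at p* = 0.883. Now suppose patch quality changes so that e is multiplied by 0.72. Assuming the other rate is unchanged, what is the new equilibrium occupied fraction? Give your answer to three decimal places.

Balance m(1−p*) = e·p* gives m = e·p*/(1−p*) = 0.106×0.88300/0.11700 = 0.79998.
New p* = m/(m+e) = 0.79998/(0.79998+0.07632) = 0.91291.

0.913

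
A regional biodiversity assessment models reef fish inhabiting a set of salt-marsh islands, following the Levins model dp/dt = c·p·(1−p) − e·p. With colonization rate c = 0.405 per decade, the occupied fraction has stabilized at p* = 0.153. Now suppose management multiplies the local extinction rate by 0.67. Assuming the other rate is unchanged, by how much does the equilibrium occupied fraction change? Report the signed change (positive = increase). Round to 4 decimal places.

Balance c(1−p*) = e gives e = 0.405×(1 − 0.15300) = 0.34304.
New p* = 1 − e/c = 1 − 0.22984/0.40500 = 0.43249.
Δp* = 0.43249 − 0.15300 = +0.27949.

0.2795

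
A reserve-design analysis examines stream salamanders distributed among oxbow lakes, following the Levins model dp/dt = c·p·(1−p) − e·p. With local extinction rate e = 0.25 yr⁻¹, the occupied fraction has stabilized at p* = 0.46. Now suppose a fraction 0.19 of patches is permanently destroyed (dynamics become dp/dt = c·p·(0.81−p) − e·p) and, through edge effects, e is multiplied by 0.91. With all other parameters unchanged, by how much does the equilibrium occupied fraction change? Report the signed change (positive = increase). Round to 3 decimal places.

Balance c(1−p*) = e gives c = e/(1 − 0.46000) = 0.25/0.54000 = 0.46296.
New p* = 0.81 − e/c = 0.81 − 0.22750/0.46296 = 0.31860.
Δp* = 0.31860 − 0.46000 = -0.14140.

-0.141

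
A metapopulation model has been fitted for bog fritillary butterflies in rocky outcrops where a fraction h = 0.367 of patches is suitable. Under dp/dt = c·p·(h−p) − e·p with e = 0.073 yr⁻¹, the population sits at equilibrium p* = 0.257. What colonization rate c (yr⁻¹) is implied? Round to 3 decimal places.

0.664

At equilibrium c(h−p*) = e, so c = e/(h−p*).
c = 0.073/(0.367 − 0.257) = 0.073/0.1100 = 0.6636.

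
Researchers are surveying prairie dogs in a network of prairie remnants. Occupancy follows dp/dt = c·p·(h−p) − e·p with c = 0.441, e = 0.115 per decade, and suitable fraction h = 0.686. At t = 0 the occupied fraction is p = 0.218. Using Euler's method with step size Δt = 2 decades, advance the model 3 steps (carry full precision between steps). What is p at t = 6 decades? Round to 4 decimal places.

Update rule: p ← p + [c·p·(h−p) − e·p]·Δt with Δt = 2.
t = 2: p = 0.21800 + (+0.03985) = 0.25785
t = 4: p = 0.25785 + (+0.03807) = 0.29591
t = 6: p = 0.29591 + (+0.03375) = 0.32966

0.3297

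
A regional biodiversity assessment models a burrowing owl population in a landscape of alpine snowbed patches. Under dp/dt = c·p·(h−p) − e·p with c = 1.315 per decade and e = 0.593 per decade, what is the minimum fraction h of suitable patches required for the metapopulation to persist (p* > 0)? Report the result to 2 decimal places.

0.45

p* = h − e/c is positive only when h > e/c.
h_min = e/c = 0.593/1.315 = 0.4510.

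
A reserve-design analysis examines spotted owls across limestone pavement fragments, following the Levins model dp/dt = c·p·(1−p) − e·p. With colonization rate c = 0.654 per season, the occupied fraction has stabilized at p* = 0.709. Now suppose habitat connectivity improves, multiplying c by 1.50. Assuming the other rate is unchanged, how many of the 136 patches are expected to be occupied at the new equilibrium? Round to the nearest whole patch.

Balance c(1−p*) = e gives e = 0.654×(1 − 0.70900) = 0.19031.
New p* = 1 − e/c = 1 − 0.19031/0.98100 = 0.80600.
Expected occupied = 136 × 0.80600 = 109.62 ≈ 110.

110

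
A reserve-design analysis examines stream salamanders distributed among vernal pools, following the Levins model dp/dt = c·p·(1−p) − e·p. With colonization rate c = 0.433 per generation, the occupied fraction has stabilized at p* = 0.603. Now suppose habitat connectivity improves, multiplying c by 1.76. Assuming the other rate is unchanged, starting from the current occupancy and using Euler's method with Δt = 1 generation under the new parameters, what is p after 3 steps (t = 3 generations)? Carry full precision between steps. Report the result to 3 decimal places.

0.755

Balance c(1−p*) = e gives e = 0.433×(1 − 0.60300) = 0.17190.
Starting from p₀ = 0.60300; update p ← p + (dp/dt)·Δt with the new parameters.
step 1: Δp = +0.07878, p = 0.68178
step 2: Δp = +0.04814, p = 0.72992
step 3: Δp = +0.02476, p = 0.75468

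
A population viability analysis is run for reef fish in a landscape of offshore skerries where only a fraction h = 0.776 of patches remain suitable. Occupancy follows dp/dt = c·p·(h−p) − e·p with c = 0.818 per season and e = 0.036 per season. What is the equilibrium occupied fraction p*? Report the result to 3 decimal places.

Setting dp/dt = 0 and dividing by p* gives c·(h−p*) = e.
So p* = h − e/c = 0.776 − 0.036/0.818 = 0.776 − 0.0440 = 0.7320.

0.732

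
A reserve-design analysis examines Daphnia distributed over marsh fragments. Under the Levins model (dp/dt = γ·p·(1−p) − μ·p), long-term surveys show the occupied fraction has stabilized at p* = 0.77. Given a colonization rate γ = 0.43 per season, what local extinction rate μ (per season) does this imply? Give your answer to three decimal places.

At equilibrium γ(1−p*) = μ.
μ = 0.43 × (1 − 0.77) = 0.43 × 0.2300 = 0.0989.

0.099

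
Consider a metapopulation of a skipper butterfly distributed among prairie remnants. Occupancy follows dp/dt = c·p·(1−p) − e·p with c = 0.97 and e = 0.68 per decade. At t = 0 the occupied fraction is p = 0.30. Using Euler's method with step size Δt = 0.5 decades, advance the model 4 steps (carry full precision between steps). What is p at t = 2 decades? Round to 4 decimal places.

Update rule: p ← p + [c·p·(1−p) − e·p]·Δt with Δt = 0.5.
step 1: Δp = -0.00015, p = 0.29985
step 2: Δp = -0.00013, p = 0.29972
step 3: Δp = -0.00011, p = 0.29961
step 4: Δp = -0.00009, p = 0.29952

0.2995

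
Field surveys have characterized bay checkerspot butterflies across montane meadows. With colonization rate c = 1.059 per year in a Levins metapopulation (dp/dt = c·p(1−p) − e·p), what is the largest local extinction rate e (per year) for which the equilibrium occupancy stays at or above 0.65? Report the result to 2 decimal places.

1 − e/c ≥ 0.65 ⇒ e ≤ c(1 − 0.65) = 1.059 × 0.3500.
e_max = 0.3706.

0.37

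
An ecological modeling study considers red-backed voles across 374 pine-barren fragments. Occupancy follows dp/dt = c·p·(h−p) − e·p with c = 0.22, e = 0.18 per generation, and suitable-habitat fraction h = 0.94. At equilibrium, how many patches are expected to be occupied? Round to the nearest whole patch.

p* = h − e/c = 0.94 − 0.8182 = 0.1218.
Expected occupied patches = N × p* = 374 × 0.1218 = 45.56 ≈ 46.

46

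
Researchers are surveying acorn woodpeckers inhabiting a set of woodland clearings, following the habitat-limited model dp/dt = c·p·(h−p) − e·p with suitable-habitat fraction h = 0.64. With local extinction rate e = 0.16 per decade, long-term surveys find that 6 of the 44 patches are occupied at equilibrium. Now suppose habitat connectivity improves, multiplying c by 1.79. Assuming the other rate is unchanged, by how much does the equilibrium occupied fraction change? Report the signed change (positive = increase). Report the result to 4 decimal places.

0.2223

Observed p* = 6/44 = 0.13636.
Balance c(h−p*) = e gives c = e/(0.64 − 0.13636) = 0.16/0.50364 = 0.31769.
New p* = 0.64 − e/c = 0.64 − 0.16000/0.56867 = 0.35864.
Δp* = 0.35864 − 0.13636 = +0.22228.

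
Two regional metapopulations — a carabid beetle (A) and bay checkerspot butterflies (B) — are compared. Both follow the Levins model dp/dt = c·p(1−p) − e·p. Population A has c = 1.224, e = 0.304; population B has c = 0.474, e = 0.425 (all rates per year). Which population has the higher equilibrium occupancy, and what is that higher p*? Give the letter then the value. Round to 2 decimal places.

A, 0.75

A: p*_A = 1 − 0.304/1.224 = 0.7516.
B: p*_B = 1 − 0.425/0.474 = 0.1034.
A is higher at 0.7516.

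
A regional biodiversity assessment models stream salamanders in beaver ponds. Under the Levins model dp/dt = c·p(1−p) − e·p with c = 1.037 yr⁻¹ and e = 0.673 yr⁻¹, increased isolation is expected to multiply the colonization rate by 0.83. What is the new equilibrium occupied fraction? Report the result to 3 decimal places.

Before: p* = 1 − 0.673/1.037 = 0.3510.
After the change, c = 0.86071, e = 0.673, so p* = 1 − 0.673/0.86071 = 0.2181.

0.218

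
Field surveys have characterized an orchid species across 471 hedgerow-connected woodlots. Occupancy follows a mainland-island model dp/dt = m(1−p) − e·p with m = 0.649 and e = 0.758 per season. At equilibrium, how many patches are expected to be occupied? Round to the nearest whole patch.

p* = m/(m+e) = 0.649/1.4070 = 0.4613.
Expected occupied patches = N × p* = 471 × 0.4613 = 217.26 ≈ 217.

217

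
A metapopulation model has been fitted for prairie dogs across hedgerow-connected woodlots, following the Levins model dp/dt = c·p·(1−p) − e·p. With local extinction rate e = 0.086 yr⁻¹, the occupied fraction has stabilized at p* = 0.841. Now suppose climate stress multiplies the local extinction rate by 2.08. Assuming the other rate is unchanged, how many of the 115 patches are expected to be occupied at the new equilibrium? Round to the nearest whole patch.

77

Balance c(1−p*) = e gives c = e/(1 − 0.84100) = 0.086/0.15900 = 0.54088.
New p* = 1 − e/c = 1 − 0.17888/0.54088 = 0.66928.
Expected occupied = 115 × 0.66928 = 76.97 ≈ 77.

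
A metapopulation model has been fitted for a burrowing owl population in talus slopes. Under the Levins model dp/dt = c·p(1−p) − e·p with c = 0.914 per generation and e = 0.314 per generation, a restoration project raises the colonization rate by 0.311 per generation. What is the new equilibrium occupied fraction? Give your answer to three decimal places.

Before: p* = 1 − 0.314/0.914 = 0.6565.
After the change, c = 1.225, e = 0.314, so p* = 1 − 0.314/1.225 = 0.7437.

0.744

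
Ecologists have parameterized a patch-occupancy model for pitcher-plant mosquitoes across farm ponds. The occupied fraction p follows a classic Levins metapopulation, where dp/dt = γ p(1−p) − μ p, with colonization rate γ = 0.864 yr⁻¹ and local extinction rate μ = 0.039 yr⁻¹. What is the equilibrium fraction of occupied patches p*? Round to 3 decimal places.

At equilibrium, colonization balances extinction: γ·p*·(1−p*) = μ·p*.
So p* = 1 − μ/γ = 1 − 0.039/0.864 = 1 − 0.0451 = 0.9549.

0.955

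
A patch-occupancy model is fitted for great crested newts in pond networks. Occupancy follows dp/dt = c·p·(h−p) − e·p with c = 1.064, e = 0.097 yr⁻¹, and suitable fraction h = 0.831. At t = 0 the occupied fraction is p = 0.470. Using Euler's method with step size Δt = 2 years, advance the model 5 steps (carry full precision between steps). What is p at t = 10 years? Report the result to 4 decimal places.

0.7398

Update rule: p ← p + [c·p·(h−p) − e·p]·Δt with Δt = 2.
p: 0.47000 → 0.73988  (Δp = +0.26988)
p: 0.73988 → 0.73981  (Δp = -0.00007)
p: 0.73981 → 0.73985  (Δp = +0.00004)
p: 0.73985 → 0.73983  (Δp = -0.00002)
p: 0.73983 → 0.73984  (Δp = +0.00001)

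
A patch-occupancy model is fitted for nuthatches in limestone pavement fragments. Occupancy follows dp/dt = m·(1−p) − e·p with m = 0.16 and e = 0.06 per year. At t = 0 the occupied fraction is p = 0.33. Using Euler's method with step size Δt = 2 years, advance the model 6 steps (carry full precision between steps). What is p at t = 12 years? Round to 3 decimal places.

0.715

Update rule: p ← p + [m·(1−p) − e·p]·Δt with Δt = 2.
  1  |  dp/dt·Δt = +0.174800  |  p_1 = 0.504800
  2  |  dp/dt·Δt = +0.097888  |  p_2 = 0.602688
  3  |  dp/dt·Δt = +0.054817  |  p_3 = 0.657505
  4  |  dp/dt·Δt = +0.030698  |  p_4 = 0.688203
  5  |  dp/dt·Δt = +0.017191  |  p_5 = 0.705394
  6  |  dp/dt·Δt = +0.009627  |  p_6 = 0.715020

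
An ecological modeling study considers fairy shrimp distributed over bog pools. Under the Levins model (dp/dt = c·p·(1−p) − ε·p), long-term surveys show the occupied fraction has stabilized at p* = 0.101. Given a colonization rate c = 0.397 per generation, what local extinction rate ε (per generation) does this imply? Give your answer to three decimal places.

0.357

At equilibrium c(1−p*) = ε.
ε = 0.397 × (1 − 0.101) = 0.397 × 0.8990 = 0.3569.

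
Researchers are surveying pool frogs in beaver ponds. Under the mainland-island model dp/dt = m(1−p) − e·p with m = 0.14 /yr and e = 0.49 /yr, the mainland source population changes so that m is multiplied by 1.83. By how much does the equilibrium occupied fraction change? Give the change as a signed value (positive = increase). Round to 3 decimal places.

0.121

Before: p* = 0.14/(0.14+0.49) = 0.2222.
After: m = 0.2562, e = 0.49; p* = 0.2562/0.7462 = 0.3433.
Δp* = 0.3433 − 0.2222 = +0.1211.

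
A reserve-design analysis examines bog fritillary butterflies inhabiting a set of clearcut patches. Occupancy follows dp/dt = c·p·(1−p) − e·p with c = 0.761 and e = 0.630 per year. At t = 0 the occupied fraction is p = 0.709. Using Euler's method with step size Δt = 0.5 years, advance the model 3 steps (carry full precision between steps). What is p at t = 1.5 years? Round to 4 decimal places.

Update rule: p ← p + [c·p·(1−p) − e·p]·Δt with Δt = 0.5.
t = 0.5: p = 0.70900 + (-0.14483) = 0.56417
t = 1: p = 0.56417 + (-0.08416) = 0.48001
t = 1.5: p = 0.48001 + (-0.05623) = 0.42378

0.4238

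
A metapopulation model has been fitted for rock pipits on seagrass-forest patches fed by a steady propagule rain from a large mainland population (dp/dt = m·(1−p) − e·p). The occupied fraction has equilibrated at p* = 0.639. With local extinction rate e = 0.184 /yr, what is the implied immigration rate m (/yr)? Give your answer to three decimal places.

0.326

At equilibrium m(1−p*) = e·p*, so m = e·p*/(1−p*).
m = 0.184 × 0.639 / 0.3610 = 0.1176/0.3610 = 0.3257.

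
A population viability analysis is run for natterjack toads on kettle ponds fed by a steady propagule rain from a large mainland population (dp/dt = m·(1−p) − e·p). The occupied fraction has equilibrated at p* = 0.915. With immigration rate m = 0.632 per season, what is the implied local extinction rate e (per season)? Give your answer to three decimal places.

0.059

At equilibrium m(1−p*) = e·p*, so e = m(1−p*)/p*.
e = 0.632 × 0.0850 / 0.915 = 0.0587.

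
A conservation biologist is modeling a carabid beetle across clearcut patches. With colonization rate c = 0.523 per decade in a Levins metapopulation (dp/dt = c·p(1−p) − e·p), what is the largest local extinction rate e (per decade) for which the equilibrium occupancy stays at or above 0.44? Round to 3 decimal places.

0.293

1 − e/c ≥ 0.44 ⇒ e ≤ c(1 − 0.44) = 0.523 × 0.5600.
e_max = 0.2929.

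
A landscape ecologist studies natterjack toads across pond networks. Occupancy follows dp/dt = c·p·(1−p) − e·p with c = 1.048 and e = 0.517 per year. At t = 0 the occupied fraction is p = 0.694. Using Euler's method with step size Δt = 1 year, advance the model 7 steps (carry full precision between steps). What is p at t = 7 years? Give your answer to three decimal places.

Update rule: p ← p + [c·p·(1−p) − e·p]·Δt with Δt = 1.
step 1: Δp = -0.13624, p = 0.55776
step 2: Δp = -0.02986, p = 0.52790
step 3: Δp = -0.01174, p = 0.51616
step 4: Δp = -0.00513, p = 0.51103
step 5: Δp = -0.00233, p = 0.50870
step 6: Δp = -0.00108, p = 0.50762
step 7: Δp = -0.00050, p = 0.50712

0.507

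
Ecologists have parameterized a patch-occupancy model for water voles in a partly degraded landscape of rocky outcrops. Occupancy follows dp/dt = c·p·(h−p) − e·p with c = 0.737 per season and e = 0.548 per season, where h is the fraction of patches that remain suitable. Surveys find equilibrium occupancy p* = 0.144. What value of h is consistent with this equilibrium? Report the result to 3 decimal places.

At equilibrium c(h−p*) = e, so h = p* + e/c.
h = 0.144 + 0.548/0.737 = 0.144 + 0.7436 = 0.8876.

0.888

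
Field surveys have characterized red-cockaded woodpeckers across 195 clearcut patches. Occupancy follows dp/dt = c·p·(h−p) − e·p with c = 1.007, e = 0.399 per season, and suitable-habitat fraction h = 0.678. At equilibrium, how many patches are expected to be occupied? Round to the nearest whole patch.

55

p* = h − e/c = 0.678 − 0.3962 = 0.2818.
Expected occupied patches = N × p* = 195 × 0.2818 = 54.95 ≈ 55.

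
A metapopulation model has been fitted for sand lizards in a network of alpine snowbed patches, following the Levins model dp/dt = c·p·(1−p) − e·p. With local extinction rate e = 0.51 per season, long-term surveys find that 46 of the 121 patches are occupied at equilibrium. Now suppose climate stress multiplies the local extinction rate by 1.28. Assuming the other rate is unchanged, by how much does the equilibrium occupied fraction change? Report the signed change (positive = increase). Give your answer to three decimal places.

Observed p* = 46/121 = 0.38017.
Balance c(1−p*) = e gives c = e/(1 − 0.38017) = 0.51/0.61983 = 0.82281.
New p* = 1 − e/c = 1 − 0.65280/0.82281 = 0.20662.
Δp* = 0.20662 − 0.38017 = -0.17355.

-0.174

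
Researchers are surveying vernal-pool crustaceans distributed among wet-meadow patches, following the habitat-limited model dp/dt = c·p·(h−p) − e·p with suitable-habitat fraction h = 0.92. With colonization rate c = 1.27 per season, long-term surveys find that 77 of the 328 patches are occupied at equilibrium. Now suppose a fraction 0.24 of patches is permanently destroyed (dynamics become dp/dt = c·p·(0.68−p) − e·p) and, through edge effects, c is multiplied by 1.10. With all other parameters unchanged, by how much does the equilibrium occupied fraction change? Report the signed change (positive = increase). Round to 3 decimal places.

-0.178

Observed p* = 77/328 = 0.23476.
Balance c(h−p*) = e gives e = 1.27×(0.92 − 0.23476) = 0.87025.
New p* = 0.68 − e/c = 0.68 − 0.87025/1.39700 = 0.05706.
Δp* = 0.05706 − 0.23476 = -0.17770.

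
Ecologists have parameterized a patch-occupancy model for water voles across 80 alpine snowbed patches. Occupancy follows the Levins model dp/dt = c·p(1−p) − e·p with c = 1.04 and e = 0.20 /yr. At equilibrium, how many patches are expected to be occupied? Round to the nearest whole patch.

p* = 1 − e/c = 1 − 0.20/1.04 = 0.8077.
Expected occupied patches = N × p* = 80 × 0.8077 = 64.62 ≈ 65.

65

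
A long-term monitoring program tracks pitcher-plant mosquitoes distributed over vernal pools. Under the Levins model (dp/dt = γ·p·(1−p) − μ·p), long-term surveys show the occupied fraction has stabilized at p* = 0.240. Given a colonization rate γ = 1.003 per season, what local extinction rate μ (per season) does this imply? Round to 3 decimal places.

At equilibrium γ(1−p*) = μ.
μ = 1.003 × (1 − 0.240) = 1.003 × 0.7600 = 0.7623.

0.762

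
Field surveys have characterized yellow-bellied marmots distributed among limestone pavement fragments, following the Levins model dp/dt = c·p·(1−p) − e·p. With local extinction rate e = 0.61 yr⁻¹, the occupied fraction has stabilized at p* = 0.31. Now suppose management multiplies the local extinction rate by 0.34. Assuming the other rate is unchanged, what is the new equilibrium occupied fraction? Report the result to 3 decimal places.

0.765

Balance c(1−p*) = e gives c = e/(1 − 0.31000) = 0.61/0.69000 = 0.88406.
New p* = 1 − e/c = 1 − 0.20740/0.88406 = 0.76540.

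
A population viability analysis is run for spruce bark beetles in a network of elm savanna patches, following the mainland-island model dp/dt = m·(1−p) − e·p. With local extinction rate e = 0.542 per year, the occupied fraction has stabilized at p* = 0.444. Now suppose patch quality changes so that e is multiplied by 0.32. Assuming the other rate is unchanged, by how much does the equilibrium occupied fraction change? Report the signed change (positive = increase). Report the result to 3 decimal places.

0.270

Balance m(1−p*) = e·p* gives m = e·p*/(1−p*) = 0.542×0.44400/0.55600 = 0.43282.
New p* = m/(m+e) = 0.43282/(0.43282+0.17344) = 0.71392.
Δp* = 0.71392 − 0.44400 = +0.26992.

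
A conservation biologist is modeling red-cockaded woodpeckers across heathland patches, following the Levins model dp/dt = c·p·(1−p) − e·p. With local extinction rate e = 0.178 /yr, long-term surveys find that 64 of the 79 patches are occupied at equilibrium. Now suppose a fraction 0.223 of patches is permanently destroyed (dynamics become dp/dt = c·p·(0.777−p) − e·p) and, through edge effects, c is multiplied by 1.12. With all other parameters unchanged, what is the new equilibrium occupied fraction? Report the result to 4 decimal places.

Observed p* = 64/79 = 0.81013.
Balance c(1−p*) = e gives c = e/(1 − 0.81013) = 0.178/0.18987 = 0.93748.
New p* = 0.777 − e/c = 0.777 − 0.17800/1.04998 = 0.60747.

0.6075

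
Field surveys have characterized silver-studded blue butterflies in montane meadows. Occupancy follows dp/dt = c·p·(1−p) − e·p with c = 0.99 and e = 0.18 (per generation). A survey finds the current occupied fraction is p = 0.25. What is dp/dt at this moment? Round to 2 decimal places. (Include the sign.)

0.14

Colonization term: c·p·(1−p) = 0.99×0.25×0.7500 = 0.18562.
Extinction term: e·p = 0.04500.
dp/dt = 0.18562 − 0.04500 = 0.14062.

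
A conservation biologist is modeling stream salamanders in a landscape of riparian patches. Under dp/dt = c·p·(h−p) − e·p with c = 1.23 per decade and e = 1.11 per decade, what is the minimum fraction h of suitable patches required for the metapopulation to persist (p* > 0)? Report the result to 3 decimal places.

0.902

p* = h − e/c is positive only when h > e/c.
h_min = e/c = 1.11/1.23 = 0.9024.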